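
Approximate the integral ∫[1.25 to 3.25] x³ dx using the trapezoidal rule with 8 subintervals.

f(x) = x³
a = 1.25, b = 3.25, n = 8
h = (b - a)/n = 0.250000

Trapezoidal rule: (h/2)[f(x₀) + 2f(x₁) + 2f(x₂) + ... + f(xₙ)]

x_0 = 1.2500, f(x_0) = 1.953125, coefficient = 1
x_1 = 1.5000, f(x_1) = 3.375000, coefficient = 2
x_2 = 1.7500, f(x_2) = 5.359375, coefficient = 2
x_3 = 2.0000, f(x_3) = 8.000000, coefficient = 2
x_4 = 2.2500, f(x_4) = 11.390625, coefficient = 2
x_5 = 2.5000, f(x_5) = 15.625000, coefficient = 2
x_6 = 2.7500, f(x_6) = 20.796875, coefficient = 2
x_7 = 3.0000, f(x_7) = 27.000000, coefficient = 2
x_8 = 3.2500, f(x_8) = 34.328125, coefficient = 1

I ≈ (0.250000/2) × 219.375000 = 27.421875
Exact value: 27.281250
Error: 0.140625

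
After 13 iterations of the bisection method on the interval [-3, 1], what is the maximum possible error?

Bisection error bound: |error| ≤ (b-a)/2^n
|error| ≤ (1 - (-3))/2^13 = 4/2^13
|error| ≤ 0.0004882812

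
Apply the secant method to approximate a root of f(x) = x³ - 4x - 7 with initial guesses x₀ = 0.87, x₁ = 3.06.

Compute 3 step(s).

f(x) = x³ - 4x - 7
x₀ = 0.87, x₁ = 3.06

Secant formula: x_{n+1} = x_n - f(x_n)(x_n - x_{n-1})/(f(x_n) - f(x_{n-1}))

Iteration 1:
  f(0.870000) = -9.821497
  f(3.060000) = 9.412616
  x_2 = 3.060000 - 9.412616×(3.060000 - 0.870000)/(9.412616 - (-9.821497))
       = 1.988278
Iteration 2:
  f(3.060000) = 9.412616
  f(1.988278) = -7.092956
  x_3 = 1.988278 - (-7.092956)×(1.988278 - 3.060000)/(-7.092956 - 9.412616)
       = 2.448830
Iteration 3:
  f(1.988278) = -7.092956
  f(2.448830) = -2.110254
  x_4 = 2.448830 - (-2.110254)×(2.448830 - 1.988278)/(-2.110254 - (-7.092956))
       = 2.643881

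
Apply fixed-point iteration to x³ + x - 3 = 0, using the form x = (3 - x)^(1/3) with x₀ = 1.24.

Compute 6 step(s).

Equation: x³ + x - 3 = 0
Fixed-point form: x = (3 - x)^(1/3)
x₀ = 1.24

x_1 = g(1.240000) = 1.207362
x_2 = g(1.207362) = 1.214780
x_3 = g(1.214780) = 1.213102
x_4 = g(1.213102) = 1.213482
x_5 = g(1.213482) = 1.213396
x_6 = g(1.213396) = 1.213415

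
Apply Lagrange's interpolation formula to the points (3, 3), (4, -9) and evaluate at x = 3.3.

Lagrange interpolation formula:
P(x) = Σ yᵢ × Lᵢ(x)
where Lᵢ(x) = Π_{j≠i} (x - xⱼ)/(xᵢ - xⱼ)

L_0(3.3) = (3.3 - 4)/(3 - 4) = 0.700000
L_1(3.3) = (3.3 - 3)/(4 - 3) = 0.300000

P(3.3) = 3×L_0(3.3) + (-9)×L_1(3.3)
P(3.3) = -0.600000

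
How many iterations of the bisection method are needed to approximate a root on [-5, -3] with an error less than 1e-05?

We need (b-a)/2^n ≤ 1e-05
(-3 - (-5))/2^n ≤ 1e-05
2/2^n ≤ 1e-05
2^n ≥ 200000
n ≥ log₂(200000) = 17.61
n ≥ 18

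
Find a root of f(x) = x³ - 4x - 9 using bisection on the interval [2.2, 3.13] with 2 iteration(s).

f(x) = x³ - 4x - 9
Initial interval: [2.2, 3.13]

Iteration 1:
  c_1 = (2.200000 + 3.130000)/2 = 2.665000
  f(c_1) = f(2.665000) = -0.732570
  f(a) × f(c) ≥ 0, new interval: [2.665000, 3.130000]
Iteration 2:
  c_2 = (2.665000 + 3.130000)/2 = 2.897500
  f(c_2) = f(2.897500) = 3.735979
  f(a) × f(c) < 0, new interval: [2.665000, 2.897500]

After 2 iteration(s), the approximation is c_2 = 2.897500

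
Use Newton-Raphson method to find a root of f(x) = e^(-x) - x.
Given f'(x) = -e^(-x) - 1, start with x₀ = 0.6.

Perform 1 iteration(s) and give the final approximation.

f(x) = e^(-x) - x
f'(x) = -e^(-x) - 1
x₀ = 0.6

Newton-Raphson formula: x_{n+1} = x_n - f(x_n)/f'(x_n)

Iteration 1:
  f(0.600000) = -0.051188
  f'(0.600000) = -1.548812
  x_1 = 0.600000 - (-0.051188)/(-1.548812) = 0.566950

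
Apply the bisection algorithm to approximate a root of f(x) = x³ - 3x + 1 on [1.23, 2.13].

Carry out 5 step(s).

f(x) = x³ - 3x + 1
Initial interval: [1.23, 2.13]

Iteration 1:
  c_1 = (1.230000 + 2.130000)/2 = 1.680000
  f(c_1) = f(1.680000) = 0.701632
  f(a) × f(c) < 0, new interval: [1.230000, 1.680000]
Iteration 2:
  c_2 = (1.230000 + 1.680000)/2 = 1.455000
  f(c_2) = f(1.455000) = -0.284729
  f(a) × f(c) ≥ 0, new interval: [1.455000, 1.680000]
Iteration 3:
  c_3 = (1.455000 + 1.680000)/2 = 1.567500
  f(c_3) = f(1.567500) = 0.148936
  f(a) × f(c) < 0, new interval: [1.455000, 1.567500]
Iteration 4:
  c_4 = (1.455000 + 1.567500)/2 = 1.511250
  f(c_4) = f(1.511250) = -0.082242
  f(a) × f(c) ≥ 0, new interval: [1.511250, 1.567500]
Iteration 5:
  c_5 = (1.511250 + 1.567500)/2 = 1.539375
  f(c_5) = f(1.539375) = 0.029694
  f(a) × f(c) < 0, new interval: [1.511250, 1.539375]

After 5 iteration(s), the approximation is c_5 = 1.539375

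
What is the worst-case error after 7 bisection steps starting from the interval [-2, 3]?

Bisection error bound: |error| ≤ (b-a)/2^n
|error| ≤ (3 - (-2))/2^7 = 5/2^7
|error| ≤ 0.0390625000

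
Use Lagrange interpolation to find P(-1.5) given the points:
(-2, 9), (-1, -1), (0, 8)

Lagrange interpolation formula:
P(x) = Σ yᵢ × Lᵢ(x)
where Lᵢ(x) = Π_{j≠i} (x - xⱼ)/(xᵢ - xⱼ)

L_0(-1.5) = (-1.5 - (-1))/(-2 - (-1)) × (-1.5 - 0)/(-2 - 0) = 0.375000
L_1(-1.5) = (-1.5 - (-2))/(-1 - (-2)) × (-1.5 - 0)/(-1 - 0) = 0.750000
L_2(-1.5) = (-1.5 - (-2))/(0 - (-2)) × (-1.5 - (-1))/(0 - (-1)) = -0.125000

P(-1.5) = 9×L_0(-1.5) + (-1)×L_1(-1.5) + 8×L_2(-1.5)
P(-1.5) = 1.625000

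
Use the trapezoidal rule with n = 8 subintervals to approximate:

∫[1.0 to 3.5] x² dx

f(x) = x²
a = 1.0, b = 3.5, n = 8
h = (b - a)/n = 0.312500

Trapezoidal rule: (h/2)[f(x₀) + 2f(x₁) + 2f(x₂) + ... + f(xₙ)]

x_0 = 1.0000, f(x_0) = 1.000000, coefficient = 1
x_1 = 1.3125, f(x_1) = 1.722656, coefficient = 2
x_2 = 1.6250, f(x_2) = 2.640625, coefficient = 2
x_3 = 1.9375, f(x_3) = 3.753906, coefficient = 2
x_4 = 2.2500, f(x_4) = 5.062500, coefficient = 2
x_5 = 2.5625, f(x_5) = 6.566406, coefficient = 2
x_6 = 2.8750, f(x_6) = 8.265625, coefficient = 2
x_7 = 3.1875, f(x_7) = 10.160156, coefficient = 2
x_8 = 3.5000, f(x_8) = 12.250000, coefficient = 1

I ≈ (0.312500/2) × 89.593750 = 13.999023
Exact value: 13.958333
Error: 0.040690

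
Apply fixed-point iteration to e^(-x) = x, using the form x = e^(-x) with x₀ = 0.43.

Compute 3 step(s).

Equation: e^(-x) = x
Fixed-point form: x = e^(-x)
x₀ = 0.43

x_1 = g(0.430000) = 0.650509
x_2 = g(0.650509) = 0.521780
x_3 = g(0.521780) = 0.593463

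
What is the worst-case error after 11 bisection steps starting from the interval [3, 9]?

Bisection error bound: |error| ≤ (b-a)/2^n
|error| ≤ (9 - 3)/2^11 = 6/2^11
|error| ≤ 0.0029296875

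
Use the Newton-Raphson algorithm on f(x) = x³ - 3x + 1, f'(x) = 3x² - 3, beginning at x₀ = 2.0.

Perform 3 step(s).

f(x) = x³ - 3x + 1
f'(x) = 3x² - 3
x₀ = 2.0

Newton-Raphson formula: x_{n+1} = x_n - f(x_n)/f'(x_n)

Iteration 1:
  f(2.000000) = 3.000000
  f'(2.000000) = 9.000000
  x_1 = 2.000000 - 3.000000/9.000000 = 1.666667
Iteration 2:
  f(1.666667) = 0.629630
  f'(1.666667) = 5.333333
  x_2 = 1.666667 - 0.629630/5.333333 = 1.548611
Iteration 3:
  f(1.548611) = 0.068040
  f'(1.548611) = 4.194589
  x_3 = 1.548611 - 0.068040/4.194589 = 1.532390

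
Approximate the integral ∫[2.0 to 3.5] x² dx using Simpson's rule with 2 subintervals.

f(x) = x²
a = 2.0, b = 3.5, n = 2
h = (b - a)/n = 0.750000

Simpson's rule: (h/3)[f(x₀) + 4f(x₁) + 2f(x₂) + ... + f(xₙ)]

x_0 = 2.0000, f(x_0) = 4.000000, coefficient = 1
x_1 = 2.7500, f(x_1) = 7.562500, coefficient = 4
x_2 = 3.5000, f(x_2) = 12.250000, coefficient = 1

I ≈ (0.750000/3) × 46.500000 = 11.625000
Exact value: 11.625000
Error: 0.000000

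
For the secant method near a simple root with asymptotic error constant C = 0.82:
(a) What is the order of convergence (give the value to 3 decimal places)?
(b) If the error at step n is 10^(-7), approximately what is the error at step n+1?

(a) Secant method has superlinear convergence with order φ = (1+√5)/2 ≈ 1.618.
    This means |e_{n+1}| ≈ C|e_n|^1.618.

(b) With |e_n| = 10^(-7) and C = 0.82:
    |e_{n+1}| ≈ 0.82 × (10^(-7))^1.618 = 0.82 × 10^(-11.33)

(a) ≈ 1.618 (golden ratio); (b) |e_{n+1}| ≈ 3.869e-12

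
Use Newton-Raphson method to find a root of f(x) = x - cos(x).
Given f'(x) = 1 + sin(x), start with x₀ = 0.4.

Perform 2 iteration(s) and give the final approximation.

f(x) = x - cos(x)
f'(x) = 1 + sin(x)
x₀ = 0.4

Newton-Raphson formula: x_{n+1} = x_n - f(x_n)/f'(x_n)

Iteration 1:
  f(0.400000) = -0.521061
  f'(0.400000) = 1.389418
  x_1 = 0.400000 - (-0.521061)/1.389418 = 0.775021
Iteration 2:
  f(0.775021) = 0.060615
  f'(0.775021) = 1.699731
  x_2 = 0.775021 - 0.060615/1.699731 = 0.739360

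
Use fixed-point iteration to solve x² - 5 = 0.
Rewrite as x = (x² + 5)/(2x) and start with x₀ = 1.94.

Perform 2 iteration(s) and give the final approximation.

Equation: x² - 5 = 0
Fixed-point form: x = (x² + 5)/(2x)
x₀ = 1.94

x_1 = g(1.940000) = 2.258660
x_2 = g(2.258660) = 2.236181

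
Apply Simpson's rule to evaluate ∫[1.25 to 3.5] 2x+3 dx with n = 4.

f(x) = 2x+3
a = 1.25, b = 3.5, n = 4
h = (b - a)/n = 0.562500

Simpson's rule: (h/3)[f(x₀) + 4f(x₁) + 2f(x₂) + ... + f(xₙ)]

x_0 = 1.2500, f(x_0) = 5.500000, coefficient = 1
x_1 = 1.8125, f(x_1) = 6.625000, coefficient = 4
x_2 = 2.3750, f(x_2) = 7.750000, coefficient = 2
x_3 = 2.9375, f(x_3) = 8.875000, coefficient = 4
x_4 = 3.5000, f(x_4) = 10.000000, coefficient = 1

I ≈ (0.562500/3) × 93.000000 = 17.437500
Exact value: 17.437500
Error: 0.000000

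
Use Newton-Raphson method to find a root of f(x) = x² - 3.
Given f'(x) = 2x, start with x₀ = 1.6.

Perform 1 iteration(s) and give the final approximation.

f(x) = x² - 3
f'(x) = 2x
x₀ = 1.6

Newton-Raphson formula: x_{n+1} = x_n - f(x_n)/f'(x_n)

Iteration 1:
  f(1.600000) = -0.440000
  f'(1.600000) = 3.200000
  x_1 = 1.600000 - (-0.440000)/3.200000 = 1.737500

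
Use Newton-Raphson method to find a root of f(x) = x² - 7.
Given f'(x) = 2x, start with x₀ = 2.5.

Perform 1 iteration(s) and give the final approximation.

f(x) = x² - 7
f'(x) = 2x
x₀ = 2.5

Newton-Raphson formula: x_{n+1} = x_n - f(x_n)/f'(x_n)

Iteration 1:
  f(2.500000) = -0.750000
  f'(2.500000) = 5.000000
  x_1 = 2.500000 - (-0.750000)/5.000000 = 2.650000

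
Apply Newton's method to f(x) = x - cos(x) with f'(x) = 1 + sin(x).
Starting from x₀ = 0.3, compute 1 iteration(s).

f(x) = x - cos(x)
f'(x) = 1 + sin(x)
x₀ = 0.3

Newton-Raphson formula: x_{n+1} = x_n - f(x_n)/f'(x_n)

Iteration 1:
  f(0.300000) = -0.655336
  f'(0.300000) = 1.295520
  x_1 = 0.300000 - (-0.655336)/1.295520 = 0.805848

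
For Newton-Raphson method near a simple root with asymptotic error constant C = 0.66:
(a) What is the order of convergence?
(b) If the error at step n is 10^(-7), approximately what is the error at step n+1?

(a) Newton-Raphson has quadratic (order 2) convergence near simple roots.
    This means |e_{n+1}| ≈ C|e_n|².

(b) With |e_n| = 10^(-7) and C = 0.66:
    |e_{n+1}| ≈ 0.66 × (10^(-7))² = 0.66 × 10^(-14)

(a) 2 (quadratic); (b) |e_{n+1}| ≈ 6.600e-15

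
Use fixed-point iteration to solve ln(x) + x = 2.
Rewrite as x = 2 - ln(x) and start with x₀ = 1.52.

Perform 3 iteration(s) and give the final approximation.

Equation: ln(x) + x = 2
Fixed-point form: x = 2 - ln(x)
x₀ = 1.52

x_1 = g(1.520000) = 1.581290
x_2 = g(1.581290) = 1.541759
x_3 = g(1.541759) = 1.567076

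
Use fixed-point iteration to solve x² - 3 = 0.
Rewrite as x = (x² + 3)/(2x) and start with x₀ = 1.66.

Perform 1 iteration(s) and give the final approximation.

Equation: x² - 3 = 0
Fixed-point form: x = (x² + 3)/(2x)
x₀ = 1.66

x_1 = g(1.660000) = 1.733614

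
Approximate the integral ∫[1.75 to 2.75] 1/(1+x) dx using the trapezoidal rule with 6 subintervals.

f(x) = 1/(1+x)
a = 1.75, b = 2.75, n = 6
h = (b - a)/n = 0.166667

Trapezoidal rule: (h/2)[f(x₀) + 2f(x₁) + 2f(x₂) + ... + f(xₙ)]

x_0 = 1.7500, f(x_0) = 0.363636, coefficient = 1
x_1 = 1.9167, f(x_1) = 0.342857, coefficient = 2
x_2 = 2.0833, f(x_2) = 0.324324, coefficient = 2
x_3 = 2.2500, f(x_3) = 0.307692, coefficient = 2
x_4 = 2.4167, f(x_4) = 0.292683, coefficient = 2
x_5 = 2.5833, f(x_5) = 0.279070, coefficient = 2
x_6 = 2.7500, f(x_6) = 0.266667, coefficient = 1

I ≈ (0.166667/2) × 3.723556 = 0.310296
Exact value: 0.310155
Error: 0.000141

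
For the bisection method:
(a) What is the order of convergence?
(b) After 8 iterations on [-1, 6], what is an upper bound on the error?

(a) Bisection has linear (order 1) convergence; the error is halved each step.

(b) Error bound = (b-a)/2^n = (6 - (-1))/2^{8}
    = 7/2^{8}

(a) 1 (linear); (b) error ≤ 2.73e-02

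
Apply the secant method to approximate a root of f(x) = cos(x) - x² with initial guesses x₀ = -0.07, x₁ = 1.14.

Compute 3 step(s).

f(x) = cos(x) - x²
x₀ = -0.07, x₁ = 1.14

Secant formula: x_{n+1} = x_n - f(x_n)(x_n - x_{n-1})/(f(x_n) - f(x_{n-1}))

Iteration 1:
  f(-0.070000) = 0.992651
  f(1.140000) = -0.882005
  x_2 = 1.140000 - (-0.882005)×(1.140000 - (-0.070000))/(-0.882005 - 0.992651)
       = 0.570708
Iteration 2:
  f(1.140000) = -0.882005
  f(0.570708) = 0.515811
  x_3 = 0.570708 - 0.515811×(0.570708 - 1.140000)/(0.515811 - (-0.882005))
       = 0.780784
Iteration 3:
  f(0.570708) = 0.515811
  f(0.780784) = 0.100739
  x_4 = 0.780784 - 0.100739×(0.780784 - 0.570708)/(0.100739 - 0.515811)
       = 0.831770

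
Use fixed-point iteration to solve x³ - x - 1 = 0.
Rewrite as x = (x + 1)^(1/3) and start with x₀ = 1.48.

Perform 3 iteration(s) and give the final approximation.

Equation: x³ - x - 1 = 0
Fixed-point form: x = (x + 1)^(1/3)
x₀ = 1.48

x_1 = g(1.480000) = 1.353580
x_2 = g(1.353580) = 1.330178
x_3 = g(1.330178) = 1.325754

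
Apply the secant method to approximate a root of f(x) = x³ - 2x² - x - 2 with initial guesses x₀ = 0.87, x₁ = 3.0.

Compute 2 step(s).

f(x) = x³ - 2x² - x - 2
x₀ = 0.87, x₁ = 3.0

Secant formula: x_{n+1} = x_n - f(x_n)(x_n - x_{n-1})/(f(x_n) - f(x_{n-1}))

Iteration 1:
  f(0.870000) = -3.725297
  f(3.000000) = 4.000000
  x_2 = 3.000000 - 4.000000×(3.000000 - 0.870000)/(4.000000 - (-3.725297))
       = 1.897130
Iteration 2:
  f(3.000000) = 4.000000
  f(1.897130) = -4.267370
  x_3 = 1.897130 - (-4.267370)×(1.897130 - 3.000000)/(-4.267370 - 4.000000)
       = 2.466399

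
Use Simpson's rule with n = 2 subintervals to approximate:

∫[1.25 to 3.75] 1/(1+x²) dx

f(x) = 1/(1+x²)
a = 1.25, b = 3.75, n = 2
h = (b - a)/n = 1.250000

Simpson's rule: (h/3)[f(x₀) + 4f(x₁) + 2f(x₂) + ... + f(xₙ)]

x_0 = 1.2500, f(x_0) = 0.390244, coefficient = 1
x_1 = 2.5000, f(x_1) = 0.137931, coefficient = 4
x_2 = 3.7500, f(x_2) = 0.066390, coefficient = 1

I ≈ (1.250000/3) × 1.008358 = 0.420149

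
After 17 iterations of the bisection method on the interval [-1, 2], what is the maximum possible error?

Bisection error bound: |error| ≤ (b-a)/2^n
|error| ≤ (2 - (-1))/2^17 = 3/2^17
|error| ≤ 0.0000228882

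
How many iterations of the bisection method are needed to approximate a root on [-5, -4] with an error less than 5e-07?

We need (b-a)/2^n ≤ 5e-07
(-4 - (-5))/2^n ≤ 5e-07
1/2^n ≤ 5e-07
2^n ≥ 2000000
n ≥ log₂(2000000) = 20.93
n ≥ 21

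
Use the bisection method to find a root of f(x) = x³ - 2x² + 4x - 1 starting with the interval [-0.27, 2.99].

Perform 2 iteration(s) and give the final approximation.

f(x) = x³ - 2x² + 4x - 1
Initial interval: [-0.27, 2.99]

Iteration 1:
  c_1 = (-0.270000 + 2.990000)/2 = 1.360000
  f(c_1) = f(1.360000) = 3.256256
  f(a) × f(c) < 0, new interval: [-0.270000, 1.360000]
Iteration 2:
  c_2 = (-0.270000 + 1.360000)/2 = 0.545000
  f(c_2) = f(0.545000) = 0.747829
  f(a) × f(c) < 0, new interval: [-0.270000, 0.545000]

After 2 iteration(s), the approximation is c_2 = 0.545000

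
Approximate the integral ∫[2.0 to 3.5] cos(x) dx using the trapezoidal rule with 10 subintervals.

f(x) = cos(x)
a = 2.0, b = 3.5, n = 10
h = (b - a)/n = 0.150000

Trapezoidal rule: (h/2)[f(x₀) + 2f(x₁) + 2f(x₂) + ... + f(xₙ)]

x_0 = 2.0000, f(x_0) = -0.416147, coefficient = 1
x_1 = 2.1500, f(x_1) = -0.547358, coefficient = 2
x_2 = 2.3000, f(x_2) = -0.666276, coefficient = 2
x_3 = 2.4500, f(x_3) = -0.770231, coefficient = 2
x_4 = 2.6000, f(x_4) = -0.856889, coefficient = 2
x_5 = 2.7500, f(x_5) = -0.924302, coefficient = 2
x_6 = 2.9000, f(x_6) = -0.970958, coefficient = 2
x_7 = 3.0500, f(x_7) = -0.995808, coefficient = 2
x_8 = 3.2000, f(x_8) = -0.998295, coefficient = 2
x_9 = 3.3500, f(x_9) = -0.978362, coefficient = 2
x_10 = 3.5000, f(x_10) = -0.936457, coefficient = 1

I ≈ (0.150000/2) × -16.769562 = -1.257717
Exact value: -1.260081
Error: 0.002364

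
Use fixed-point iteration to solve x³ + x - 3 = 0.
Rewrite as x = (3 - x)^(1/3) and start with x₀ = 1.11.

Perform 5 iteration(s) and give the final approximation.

Equation: x³ + x - 3 = 0
Fixed-point form: x = (3 - x)^(1/3)
x₀ = 1.11

x_1 = g(1.110000) = 1.236386
x_2 = g(1.236386) = 1.208188
x_3 = g(1.208188) = 1.214593
x_4 = g(1.214593) = 1.213144
x_5 = g(1.213144) = 1.213472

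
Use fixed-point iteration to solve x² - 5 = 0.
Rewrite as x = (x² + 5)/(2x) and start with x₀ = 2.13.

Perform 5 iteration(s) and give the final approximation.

Equation: x² - 5 = 0
Fixed-point form: x = (x² + 5)/(2x)
x₀ = 2.13

x_1 = g(2.130000) = 2.238709
x_2 = g(2.238709) = 2.236070
x_3 = g(2.236070) = 2.236068
x_4 = g(2.236068) = 2.236068
x_5 = g(2.236068) = 2.236068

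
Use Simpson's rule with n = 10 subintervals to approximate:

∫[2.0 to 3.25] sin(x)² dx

f(x) = sin(x)²
a = 2.0, b = 3.25, n = 10
h = (b - a)/n = 0.125000

Simpson's rule: (h/3)[f(x₀) + 4f(x₁) + 2f(x₂) + ... + f(xₙ)]

x_0 = 2.0000, f(x_0) = 0.826822, coefficient = 1
x_1 = 2.1250, f(x_1) = 0.723044, coefficient = 4
x_2 = 2.2500, f(x_2) = 0.605398, coefficient = 2
x_3 = 2.3750, f(x_3) = 0.481199, coefficient = 4
x_4 = 2.5000, f(x_4) = 0.358169, coefficient = 2
x_5 = 2.6250, f(x_5) = 0.243957, coefficient = 4
x_6 = 2.7500, f(x_6) = 0.145665, coefficient = 2
x_7 = 2.8750, f(x_7) = 0.069404, coefficient = 4
x_8 = 3.0000, f(x_8) = 0.019915, coefficient = 2
x_9 = 3.1250, f(x_9) = 0.000275, coefficient = 4
x_10 = 3.2500, f(x_10) = 0.011706, coefficient = 1

I ≈ (0.125000/3) × 9.168338 = 0.382014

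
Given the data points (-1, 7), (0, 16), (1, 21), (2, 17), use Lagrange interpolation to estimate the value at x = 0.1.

Lagrange interpolation formula:
P(x) = Σ yᵢ × Lᵢ(x)
where Lᵢ(x) = Π_{j≠i} (x - xⱼ)/(xᵢ - xⱼ)

L_0(0.1) = (0.1 - 0)/(-1 - 0) × (0.1 - 1)/(-1 - 1) × (0.1 - 2)/(-1 - 2) = -0.028500
L_1(0.1) = (0.1 - (-1))/(0 - (-1)) × (0.1 - 1)/(0 - 1) × (0.1 - 2)/(0 - 2) = 0.940500
L_2(0.1) = (0.1 - (-1))/(1 - (-1)) × (0.1 - 0)/(1 - 0) × (0.1 - 2)/(1 - 2) = 0.104500
L_3(0.1) = (0.1 - (-1))/(2 - (-1)) × (0.1 - 0)/(2 - 0) × (0.1 - 1)/(2 - 1) = -0.016500

P(0.1) = 7×L_0(0.1) + 16×L_1(0.1) + 21×L_2(0.1) + 17×L_3(0.1)
P(0.1) = 16.762500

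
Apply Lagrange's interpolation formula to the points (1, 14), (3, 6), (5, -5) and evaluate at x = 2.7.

Lagrange interpolation formula:
P(x) = Σ yᵢ × Lᵢ(x)
where Lᵢ(x) = Π_{j≠i} (x - xⱼ)/(xᵢ - xⱼ)

L_0(2.7) = (2.7 - 3)/(1 - 3) × (2.7 - 5)/(1 - 5) = 0.086250
L_1(2.7) = (2.7 - 1)/(3 - 1) × (2.7 - 5)/(3 - 5) = 0.977500
L_2(2.7) = (2.7 - 1)/(5 - 1) × (2.7 - 3)/(5 - 3) = -0.063750

P(2.7) = 14×L_0(2.7) + 6×L_1(2.7) + (-5)×L_2(2.7)
P(2.7) = 7.391250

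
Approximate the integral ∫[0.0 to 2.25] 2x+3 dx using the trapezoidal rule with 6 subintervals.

f(x) = 2x+3
a = 0.0, b = 2.25, n = 6
h = (b - a)/n = 0.375000

Trapezoidal rule: (h/2)[f(x₀) + 2f(x₁) + 2f(x₂) + ... + f(xₙ)]

x_0 = 0.0000, f(x_0) = 3.000000, coefficient = 1
x_1 = 0.3750, f(x_1) = 3.750000, coefficient = 2
x_2 = 0.7500, f(x_2) = 4.500000, coefficient = 2
x_3 = 1.1250, f(x_3) = 5.250000, coefficient = 2
x_4 = 1.5000, f(x_4) = 6.000000, coefficient = 2
x_5 = 1.8750, f(x_5) = 6.750000, coefficient = 2
x_6 = 2.2500, f(x_6) = 7.500000, coefficient = 1

I ≈ (0.375000/2) × 63.000000 = 11.812500
Exact value: 11.812500
Error: 0.000000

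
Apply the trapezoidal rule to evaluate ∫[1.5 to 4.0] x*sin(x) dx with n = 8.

f(x) = x*sin(x)
a = 1.5, b = 4.0, n = 8
h = (b - a)/n = 0.312500

Trapezoidal rule: (h/2)[f(x₀) + 2f(x₁) + 2f(x₂) + ... + f(xₙ)]

x_0 = 1.5000, f(x_0) = 1.496242, coefficient = 1
x_1 = 1.8125, f(x_1) = 1.759814, coefficient = 2
x_2 = 2.1250, f(x_2) = 1.806930, coefficient = 2
x_3 = 2.4375, f(x_3) = 1.577897, coefficient = 2
x_4 = 2.7500, f(x_4) = 1.049568, coefficient = 2
x_5 = 3.0625, f(x_5) = 0.241969, coefficient = 2
x_6 = 3.3750, f(x_6) = -0.780617, coefficient = 2
x_7 = 3.6875, f(x_7) = -1.914527, coefficient = 2
x_8 = 4.0000, f(x_8) = -3.027210, coefficient = 1

I ≈ (0.312500/2) × 5.951099 = 0.929859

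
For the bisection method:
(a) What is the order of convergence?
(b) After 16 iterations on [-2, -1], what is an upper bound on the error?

(a) Bisection has linear (order 1) convergence; the error is halved each step.

(b) Error bound = (b-a)/2^n = (-1 - (-2))/2^{16}
    = 1/2^{16}

(a) 1 (linear); (b) error ≤ 1.53e-05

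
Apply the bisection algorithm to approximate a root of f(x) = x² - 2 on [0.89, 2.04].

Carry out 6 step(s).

f(x) = x² - 2
Initial interval: [0.89, 2.04]

Iteration 1:
  c_1 = (0.890000 + 2.040000)/2 = 1.465000
  f(c_1) = f(1.465000) = 0.146225
  f(a) × f(c) < 0, new interval: [0.890000, 1.465000]
Iteration 2:
  c_2 = (0.890000 + 1.465000)/2 = 1.177500
  f(c_2) = f(1.177500) = -0.613494
  f(a) × f(c) ≥ 0, new interval: [1.177500, 1.465000]
Iteration 3:
  c_3 = (1.177500 + 1.465000)/2 = 1.321250
  f(c_3) = f(1.321250) = -0.254298
  f(a) × f(c) ≥ 0, new interval: [1.321250, 1.465000]
Iteration 4:
  c_4 = (1.321250 + 1.465000)/2 = 1.393125
  f(c_4) = f(1.393125) = -0.059203
  f(a) × f(c) ≥ 0, new interval: [1.393125, 1.465000]
Iteration 5:
  c_5 = (1.393125 + 1.465000)/2 = 1.429063
  f(c_5) = f(1.429063) = 0.042220
  f(a) × f(c) < 0, new interval: [1.393125, 1.429063]
Iteration 6:
  c_6 = (1.393125 + 1.429063)/2 = 1.411094
  f(c_6) = f(1.411094) = -0.008814
  f(a) × f(c) ≥ 0, new interval: [1.411094, 1.429063]

After 6 iteration(s), the approximation is c_6 = 1.411094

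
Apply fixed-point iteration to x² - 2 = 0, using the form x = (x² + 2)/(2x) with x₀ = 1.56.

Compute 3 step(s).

Equation: x² - 2 = 0
Fixed-point form: x = (x² + 2)/(2x)
x₀ = 1.56

x_1 = g(1.560000) = 1.421026
x_2 = g(1.421026) = 1.414230
x_3 = g(1.414230) = 1.414214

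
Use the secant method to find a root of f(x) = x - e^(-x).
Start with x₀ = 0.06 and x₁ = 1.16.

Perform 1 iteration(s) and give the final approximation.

f(x) = x - e^(-x)
x₀ = 0.06, x₁ = 1.16

Secant formula: x_{n+1} = x_n - f(x_n)(x_n - x_{n-1})/(f(x_n) - f(x_{n-1}))

Iteration 1:
  f(0.060000) = -0.881765
  f(1.160000) = 0.846514
  x_2 = 1.160000 - 0.846514×(1.160000 - 0.060000)/(0.846514 - (-0.881765))
       = 0.621218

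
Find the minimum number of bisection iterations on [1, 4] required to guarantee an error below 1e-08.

We need (b-a)/2^n ≤ 1e-08
(4 - 1)/2^n ≤ 1e-08
3/2^n ≤ 1e-08
2^n ≥ 300000000
n ≥ log₂(300000000) = 28.16
n ≥ 29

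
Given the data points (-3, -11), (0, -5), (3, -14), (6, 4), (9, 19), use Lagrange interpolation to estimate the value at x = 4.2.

Lagrange interpolation formula:
P(x) = Σ yᵢ × Lᵢ(x)
where Lᵢ(x) = Π_{j≠i} (x - xⱼ)/(xᵢ - xⱼ)

L_0(4.2) = (4.2 - 0)/(-3 - 0) × (4.2 - 3)/(-3 - 3) × (4.2 - 6)/(-3 - 6) × (4.2 - 9)/(-3 - 9) = 0.022400
L_1(4.2) = (4.2 - (-3))/(0 - (-3)) × (4.2 - 3)/(0 - 3) × (4.2 - 6)/(0 - 6) × (4.2 - 9)/(0 - 9) = -0.153600
L_2(4.2) = (4.2 - (-3))/(3 - (-3)) × (4.2 - 0)/(3 - 0) × (4.2 - 6)/(3 - 6) × (4.2 - 9)/(3 - 9) = 0.806400
L_3(4.2) = (4.2 - (-3))/(6 - (-3)) × (4.2 - 0)/(6 - 0) × (4.2 - 3)/(6 - 3) × (4.2 - 9)/(6 - 9) = 0.358400
L_4(4.2) = (4.2 - (-3))/(9 - (-3)) × (4.2 - 0)/(9 - 0) × (4.2 - 3)/(9 - 3) × (4.2 - 6)/(9 - 6) = -0.033600

P(4.2) = (-11)×L_0(4.2) + (-5)×L_1(4.2) + (-14)×L_2(4.2) + 4×L_3(4.2) + 19×L_4(4.2)
P(4.2) = -9.972800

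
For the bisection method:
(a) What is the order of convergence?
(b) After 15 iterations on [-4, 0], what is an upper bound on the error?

(a) Bisection has linear (order 1) convergence; the error is halved each step.

(b) Error bound = (b-a)/2^n = (0 - (-4))/2^{15}
    = 4/2^{15}

(a) 1 (linear); (b) error ≤ 1.22e-04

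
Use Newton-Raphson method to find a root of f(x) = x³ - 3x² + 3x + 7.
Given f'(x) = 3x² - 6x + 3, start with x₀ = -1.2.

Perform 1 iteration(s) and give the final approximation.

f(x) = x³ - 3x² + 3x + 7
f'(x) = 3x² - 6x + 3
x₀ = -1.2

Newton-Raphson formula: x_{n+1} = x_n - f(x_n)/f'(x_n)

Iteration 1:
  f(-1.200000) = -2.648000
  f'(-1.200000) = 14.520000
  x_1 = -1.200000 - (-2.648000)/14.520000 = -1.017631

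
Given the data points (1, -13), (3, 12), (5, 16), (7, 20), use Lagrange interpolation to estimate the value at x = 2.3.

Lagrange interpolation formula:
P(x) = Σ yᵢ × Lᵢ(x)
where Lᵢ(x) = Π_{j≠i} (x - xⱼ)/(xᵢ - xⱼ)

L_0(2.3) = (2.3 - 3)/(1 - 3) × (2.3 - 5)/(1 - 5) × (2.3 - 7)/(1 - 7) = 0.185063
L_1(2.3) = (2.3 - 1)/(3 - 1) × (2.3 - 5)/(3 - 5) × (2.3 - 7)/(3 - 7) = 1.031062
L_2(2.3) = (2.3 - 1)/(5 - 1) × (2.3 - 3)/(5 - 3) × (2.3 - 7)/(5 - 7) = -0.267313
L_3(2.3) = (2.3 - 1)/(7 - 1) × (2.3 - 3)/(7 - 3) × (2.3 - 5)/(7 - 5) = 0.051188

P(2.3) = (-13)×L_0(2.3) + 12×L_1(2.3) + 16×L_2(2.3) + 20×L_3(2.3)
P(2.3) = 6.713687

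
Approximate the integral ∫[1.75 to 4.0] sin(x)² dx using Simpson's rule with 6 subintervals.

f(x) = sin(x)²
a = 1.75, b = 4.0, n = 6
h = (b - a)/n = 0.375000

Simpson's rule: (h/3)[f(x₀) + 4f(x₁) + 2f(x₂) + ... + f(xₙ)]

x_0 = 1.7500, f(x_0) = 0.968228, coefficient = 1
x_1 = 2.1250, f(x_1) = 0.723044, coefficient = 4
x_2 = 2.5000, f(x_2) = 0.358169, coefficient = 2
x_3 = 2.8750, f(x_3) = 0.069404, coefficient = 4
x_4 = 3.2500, f(x_4) = 0.011706, coefficient = 2
x_5 = 3.6250, f(x_5) = 0.216038, coefficient = 4
x_6 = 4.0000, f(x_6) = 0.572750, coefficient = 1

I ≈ (0.375000/3) × 6.314670 = 0.789334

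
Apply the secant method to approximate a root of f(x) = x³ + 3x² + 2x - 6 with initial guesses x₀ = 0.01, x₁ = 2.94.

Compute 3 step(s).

f(x) = x³ + 3x² + 2x - 6
x₀ = 0.01, x₁ = 2.94

Secant formula: x_{n+1} = x_n - f(x_n)(x_n - x_{n-1})/(f(x_n) - f(x_{n-1}))

Iteration 1:
  f(0.010000) = -5.979699
  f(2.940000) = 51.222984
  x_2 = 2.940000 - 51.222984×(2.940000 - 0.010000)/(51.222984 - (-5.979699))
       = 0.316288
Iteration 2:
  f(2.940000) = 51.222984
  f(0.316288) = -5.035667
  x_3 = 0.316288 - (-5.035667)×(0.316288 - 2.940000)/(-5.035667 - 51.222984)
       = 0.551135
Iteration 3:
  f(0.316288) = -5.035667
  f(0.551135) = -3.819075
  x_4 = 0.551135 - (-3.819075)×(0.551135 - 0.316288)/(-3.819075 - (-5.035667))
       = 1.288355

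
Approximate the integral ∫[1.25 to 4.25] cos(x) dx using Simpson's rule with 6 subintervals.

f(x) = cos(x)
a = 1.25, b = 4.25, n = 6
h = (b - a)/n = 0.500000

Simpson's rule: (h/3)[f(x₀) + 4f(x₁) + 2f(x₂) + ... + f(xₙ)]

x_0 = 1.2500, f(x_0) = 0.315322, coefficient = 1
x_1 = 1.7500, f(x_1) = -0.178246, coefficient = 4
x_2 = 2.2500, f(x_2) = -0.628174, coefficient = 2
x_3 = 2.7500, f(x_3) = -0.924302, coefficient = 4
x_4 = 3.2500, f(x_4) = -0.994130, coefficient = 2
x_5 = 3.7500, f(x_5) = -0.820559, coefficient = 4
x_6 = 4.2500, f(x_6) = -0.446087, coefficient = 1

I ≈ (0.500000/3) × -11.067803 = -1.844634
Exact value: -1.843974
Error: 0.000660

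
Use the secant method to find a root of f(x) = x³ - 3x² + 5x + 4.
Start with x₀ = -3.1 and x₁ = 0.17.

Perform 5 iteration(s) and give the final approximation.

f(x) = x³ - 3x² + 5x + 4
x₀ = -3.1, x₁ = 0.17

Secant formula: x_{n+1} = x_n - f(x_n)(x_n - x_{n-1})/(f(x_n) - f(x_{n-1}))

Iteration 1:
  f(-3.100000) = -70.121000
  f(0.170000) = 4.768213
  x_2 = 0.170000 - 4.768213×(0.170000 - (-3.100000))/(4.768213 - (-70.121000))
       = -0.038202
Iteration 2:
  f(0.170000) = 4.768213
  f(-0.038202) = 3.804558
  x_3 = -0.038202 - 3.804558×(-0.038202 - 0.170000)/(3.804558 - 4.768213)
       = -0.860192
Iteration 3:
  f(-0.038202) = 3.804558
  f(-0.860192) = -3.157234
  x_4 = -0.860192 - (-3.157234)×(-0.860192 - (-0.038202))/(-3.157234 - 3.804558)
       = -0.487412
Iteration 4:
  f(-0.860192) = -3.157234
  f(-0.487412) = 0.734432
  x_5 = -0.487412 - 0.734432×(-0.487412 - (-0.860192))/(0.734432 - (-3.157234))
       = -0.557763
Iteration 5:
  f(-0.487412) = 0.734432
  f(-0.557763) = 0.104367
  x_6 = -0.557763 - 0.104367×(-0.557763 - (-0.487412))/(0.104367 - 0.734432)
       = -0.569416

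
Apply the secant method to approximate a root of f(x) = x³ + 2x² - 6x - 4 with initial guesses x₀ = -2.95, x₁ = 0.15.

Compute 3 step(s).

f(x) = x³ + 2x² - 6x - 4
x₀ = -2.95, x₁ = 0.15

Secant formula: x_{n+1} = x_n - f(x_n)(x_n - x_{n-1})/(f(x_n) - f(x_{n-1}))

Iteration 1:
  f(-2.950000) = 5.432625
  f(0.150000) = -4.851625
  x_2 = 0.150000 - (-4.851625)×(0.150000 - (-2.950000))/(-4.851625 - 5.432625)
       = -1.312434
Iteration 2:
  f(0.150000) = -4.851625
  f(-1.312434) = 5.058925
  x_3 = -1.312434 - 5.058925×(-1.312434 - 0.150000)/(5.058925 - (-4.851625))
       = -0.565922
Iteration 3:
  f(-1.312434) = 5.058925
  f(-0.565922) = -0.145179
  x_4 = -0.565922 - (-0.145179)×(-0.565922 - (-1.312434))/(-0.145179 - 5.058925)
       = -0.586747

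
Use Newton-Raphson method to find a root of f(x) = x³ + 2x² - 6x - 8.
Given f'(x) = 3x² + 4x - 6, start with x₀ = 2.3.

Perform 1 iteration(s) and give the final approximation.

f(x) = x³ + 2x² - 6x - 8
f'(x) = 3x² + 4x - 6
x₀ = 2.3

Newton-Raphson formula: x_{n+1} = x_n - f(x_n)/f'(x_n)

Iteration 1:
  f(2.300000) = 0.947000
  f'(2.300000) = 19.070000
  x_1 = 2.300000 - 0.947000/19.070000 = 2.250341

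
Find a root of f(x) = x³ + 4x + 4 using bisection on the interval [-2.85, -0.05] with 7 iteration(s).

f(x) = x³ + 4x + 4
Initial interval: [-2.85, -0.05]

Iteration 1:
  c_1 = (-2.850000 + (-0.050000))/2 = -1.450000
  f(c_1) = f(-1.450000) = -4.848625
  f(a) × f(c) ≥ 0, new interval: [-1.450000, -0.050000]
Iteration 2:
  c_2 = (-1.450000 + (-0.050000))/2 = -0.750000
  f(c_2) = f(-0.750000) = 0.578125
  f(a) × f(c) < 0, new interval: [-1.450000, -0.750000]
Iteration 3:
  c_3 = (-1.450000 + (-0.750000))/2 = -1.100000
  f(c_3) = f(-1.100000) = -1.731000
  f(a) × f(c) ≥ 0, new interval: [-1.100000, -0.750000]
Iteration 4:
  c_4 = (-1.100000 + (-0.750000))/2 = -0.925000
  f(c_4) = f(-0.925000) = -0.491453
  f(a) × f(c) ≥ 0, new interval: [-0.925000, -0.750000]
Iteration 5:
  c_5 = (-0.925000 + (-0.750000))/2 = -0.837500
  f(c_5) = f(-0.837500) = 0.062572
  f(a) × f(c) < 0, new interval: [-0.925000, -0.837500]
Iteration 6:
  c_6 = (-0.925000 + (-0.837500))/2 = -0.881250
  f(c_6) = f(-0.881250) = -0.209380
  f(a) × f(c) ≥ 0, new interval: [-0.881250, -0.837500]
Iteration 7:
  c_7 = (-0.881250 + (-0.837500))/2 = -0.859375
  f(c_7) = f(-0.859375) = -0.072170
  f(a) × f(c) ≥ 0, new interval: [-0.859375, -0.837500]

After 7 iteration(s), the approximation is c_7 = -0.859375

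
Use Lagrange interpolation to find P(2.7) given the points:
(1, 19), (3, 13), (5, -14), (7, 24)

Lagrange interpolation formula:
P(x) = Σ yᵢ × Lᵢ(x)
where Lᵢ(x) = Π_{j≠i} (x - xⱼ)/(xᵢ - xⱼ)

L_0(2.7) = (2.7 - 3)/(1 - 3) × (2.7 - 5)/(1 - 5) × (2.7 - 7)/(1 - 7) = 0.061812
L_1(2.7) = (2.7 - 1)/(3 - 1) × (2.7 - 5)/(3 - 5) × (2.7 - 7)/(3 - 7) = 1.050812
L_2(2.7) = (2.7 - 1)/(5 - 1) × (2.7 - 3)/(5 - 3) × (2.7 - 7)/(5 - 7) = -0.137062
L_3(2.7) = (2.7 - 1)/(7 - 1) × (2.7 - 3)/(7 - 3) × (2.7 - 5)/(7 - 5) = 0.024437

P(2.7) = 19×L_0(2.7) + 13×L_1(2.7) + (-14)×L_2(2.7) + 24×L_3(2.7)
P(2.7) = 17.340375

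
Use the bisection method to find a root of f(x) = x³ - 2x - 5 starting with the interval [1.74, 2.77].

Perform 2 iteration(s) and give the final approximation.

f(x) = x³ - 2x - 5
Initial interval: [1.74, 2.77]

Iteration 1:
  c_1 = (1.740000 + 2.770000)/2 = 2.255000
  f(c_1) = f(2.255000) = 1.956731
  f(a) × f(c) < 0, new interval: [1.740000, 2.255000]
Iteration 2:
  c_2 = (1.740000 + 2.255000)/2 = 1.997500
  f(c_2) = f(1.997500) = -1.024963
  f(a) × f(c) ≥ 0, new interval: [1.997500, 2.255000]

After 2 iteration(s), the approximation is c_2 = 1.997500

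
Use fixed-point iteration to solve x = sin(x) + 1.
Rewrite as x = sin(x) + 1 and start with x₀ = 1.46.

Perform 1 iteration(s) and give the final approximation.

Equation: x = sin(x) + 1
Fixed-point form: x = sin(x) + 1
x₀ = 1.46

x_1 = g(1.460000) = 1.993868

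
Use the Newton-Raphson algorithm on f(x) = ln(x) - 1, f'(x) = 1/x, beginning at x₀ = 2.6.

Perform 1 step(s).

f(x) = ln(x) - 1
f'(x) = 1/x
x₀ = 2.6

Newton-Raphson formula: x_{n+1} = x_n - f(x_n)/f'(x_n)

Iteration 1:
  f(2.600000) = -0.044489
  f'(2.600000) = 0.384615
  x_1 = 2.600000 - (-0.044489)/0.384615 = 2.715670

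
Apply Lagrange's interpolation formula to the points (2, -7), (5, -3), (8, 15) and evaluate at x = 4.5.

Lagrange interpolation formula:
P(x) = Σ yᵢ × Lᵢ(x)
where Lᵢ(x) = Π_{j≠i} (x - xⱼ)/(xᵢ - xⱼ)

L_0(4.5) = (4.5 - 5)/(2 - 5) × (4.5 - 8)/(2 - 8) = 0.097222
L_1(4.5) = (4.5 - 2)/(5 - 2) × (4.5 - 8)/(5 - 8) = 0.972222
L_2(4.5) = (4.5 - 2)/(8 - 2) × (4.5 - 5)/(8 - 5) = -0.069444

P(4.5) = (-7)×L_0(4.5) + (-3)×L_1(4.5) + 15×L_2(4.5)
P(4.5) = -4.638889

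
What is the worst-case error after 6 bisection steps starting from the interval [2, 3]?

Bisection error bound: |error| ≤ (b-a)/2^n
|error| ≤ (3 - 2)/2^6 = 1/2^6
|error| ≤ 0.0156250000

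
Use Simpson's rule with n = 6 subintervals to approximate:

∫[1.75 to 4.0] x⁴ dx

f(x) = x⁴
a = 1.75, b = 4.0, n = 6
h = (b - a)/n = 0.375000

Simpson's rule: (h/3)[f(x₀) + 4f(x₁) + 2f(x₂) + ... + f(xₙ)]

x_0 = 1.7500, f(x_0) = 9.378906, coefficient = 1
x_1 = 2.1250, f(x_1) = 20.390869, coefficient = 4
x_2 = 2.5000, f(x_2) = 39.062500, coefficient = 2
x_3 = 2.8750, f(x_3) = 68.320557, coefficient = 4
x_4 = 3.2500, f(x_4) = 111.566406, coefficient = 2
x_5 = 3.6250, f(x_5) = 172.676025, coefficient = 4
x_6 = 4.0000, f(x_6) = 256.000000, coefficient = 1

I ≈ (0.375000/3) × 1612.186523 = 201.523315
Exact value: 201.517383
Error: 0.005933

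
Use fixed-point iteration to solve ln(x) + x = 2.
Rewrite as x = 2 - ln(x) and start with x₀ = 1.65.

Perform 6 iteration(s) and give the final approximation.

Equation: ln(x) + x = 2
Fixed-point form: x = 2 - ln(x)
x₀ = 1.65

x_1 = g(1.650000) = 1.499225
x_2 = g(1.499225) = 1.595052
x_3 = g(1.595052) = 1.533094
x_4 = g(1.533094) = 1.572712
x_5 = g(1.572712) = 1.547198
x_6 = g(1.547198) = 1.563554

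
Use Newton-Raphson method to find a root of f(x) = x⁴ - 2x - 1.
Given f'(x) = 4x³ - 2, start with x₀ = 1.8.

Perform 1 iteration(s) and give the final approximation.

f(x) = x⁴ - 2x - 1
f'(x) = 4x³ - 2
x₀ = 1.8

Newton-Raphson formula: x_{n+1} = x_n - f(x_n)/f'(x_n)

Iteration 1:
  f(1.800000) = 5.897600
  f'(1.800000) = 21.328000
  x_1 = 1.800000 - 5.897600/21.328000 = 1.523481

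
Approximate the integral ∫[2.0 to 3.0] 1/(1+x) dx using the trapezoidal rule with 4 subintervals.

f(x) = 1/(1+x)
a = 2.0, b = 3.0, n = 4
h = (b - a)/n = 0.250000

Trapezoidal rule: (h/2)[f(x₀) + 2f(x₁) + 2f(x₂) + ... + f(xₙ)]

x_0 = 2.0000, f(x_0) = 0.333333, coefficient = 1
x_1 = 2.2500, f(x_1) = 0.307692, coefficient = 2
x_2 = 2.5000, f(x_2) = 0.285714, coefficient = 2
x_3 = 2.7500, f(x_3) = 0.266667, coefficient = 2
x_4 = 3.0000, f(x_4) = 0.250000, coefficient = 1

I ≈ (0.250000/2) × 2.303480 = 0.287935
Exact value: 0.287682
Error: 0.000253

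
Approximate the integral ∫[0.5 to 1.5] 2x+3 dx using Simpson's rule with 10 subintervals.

f(x) = 2x+3
a = 0.5, b = 1.5, n = 10
h = (b - a)/n = 0.100000

Simpson's rule: (h/3)[f(x₀) + 4f(x₁) + 2f(x₂) + ... + f(xₙ)]

x_0 = 0.5000, f(x_0) = 4.000000, coefficient = 1
x_1 = 0.6000, f(x_1) = 4.200000, coefficient = 4
x_2 = 0.7000, f(x_2) = 4.400000, coefficient = 2
x_3 = 0.8000, f(x_3) = 4.600000, coefficient = 4
x_4 = 0.9000, f(x_4) = 4.800000, coefficient = 2
x_5 = 1.0000, f(x_5) = 5.000000, coefficient = 4
x_6 = 1.1000, f(x_6) = 5.200000, coefficient = 2
x_7 = 1.2000, f(x_7) = 5.400000, coefficient = 4
x_8 = 1.3000, f(x_8) = 5.600000, coefficient = 2
x_9 = 1.4000, f(x_9) = 5.800000, coefficient = 4
x_10 = 1.5000, f(x_10) = 6.000000, coefficient = 1

I ≈ (0.100000/3) × 150.000000 = 5.000000
Exact value: 5.000000
Error: 0.000000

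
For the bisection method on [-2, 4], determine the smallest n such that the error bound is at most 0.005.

We need (b-a)/2^n ≤ 0.005
(4 - (-2))/2^n ≤ 0.005
6/2^n ≤ 0.005
2^n ≥ 1200
n ≥ log₂(1200) = 10.23
n ≥ 11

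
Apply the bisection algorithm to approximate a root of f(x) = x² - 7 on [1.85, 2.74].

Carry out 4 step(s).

f(x) = x² - 7
Initial interval: [1.85, 2.74]

Iteration 1:
  c_1 = (1.850000 + 2.740000)/2 = 2.295000
  f(c_1) = f(2.295000) = -1.732975
  f(a) × f(c) ≥ 0, new interval: [2.295000, 2.740000]
Iteration 2:
  c_2 = (2.295000 + 2.740000)/2 = 2.517500
  f(c_2) = f(2.517500) = -0.662194
  f(a) × f(c) ≥ 0, new interval: [2.517500, 2.740000]
Iteration 3:
  c_3 = (2.517500 + 2.740000)/2 = 2.628750
  f(c_3) = f(2.628750) = -0.089673
  f(a) × f(c) ≥ 0, new interval: [2.628750, 2.740000]
Iteration 4:
  c_4 = (2.628750 + 2.740000)/2 = 2.684375
  f(c_4) = f(2.684375) = 0.205869
  f(a) × f(c) < 0, new interval: [2.628750, 2.684375]

After 4 iteration(s), the approximation is c_4 = 2.684375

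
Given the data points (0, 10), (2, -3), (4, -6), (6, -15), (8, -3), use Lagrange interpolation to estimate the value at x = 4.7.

Lagrange interpolation formula:
P(x) = Σ yᵢ × Lᵢ(x)
where Lᵢ(x) = Π_{j≠i} (x - xⱼ)/(xᵢ - xⱼ)

L_0(4.7) = (4.7 - 2)/(0 - 2) × (4.7 - 4)/(0 - 4) × (4.7 - 6)/(0 - 6) × (4.7 - 8)/(0 - 8) = 0.021115
L_1(4.7) = (4.7 - 0)/(2 - 0) × (4.7 - 4)/(2 - 4) × (4.7 - 6)/(2 - 6) × (4.7 - 8)/(2 - 8) = -0.147022
L_2(4.7) = (4.7 - 0)/(4 - 0) × (4.7 - 2)/(4 - 2) × (4.7 - 6)/(4 - 6) × (4.7 - 8)/(4 - 8) = 0.850627
L_3(4.7) = (4.7 - 0)/(6 - 0) × (4.7 - 2)/(6 - 2) × (4.7 - 4)/(6 - 4) × (4.7 - 8)/(6 - 8) = 0.305353
L_4(4.7) = (4.7 - 0)/(8 - 0) × (4.7 - 2)/(8 - 2) × (4.7 - 4)/(8 - 4) × (4.7 - 6)/(8 - 6) = -0.030073

P(4.7) = 10×L_0(4.7) + (-3)×L_1(4.7) + (-6)×L_2(4.7) + (-15)×L_3(4.7) + (-3)×L_4(4.7)
P(4.7) = -8.941624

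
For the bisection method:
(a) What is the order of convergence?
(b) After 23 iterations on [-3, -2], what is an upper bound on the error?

(a) Bisection has linear (order 1) convergence; the error is halved each step.

(b) Error bound = (b-a)/2^n = (-2 - (-3))/2^{23}
    = 1/2^{23}

(a) 1 (linear); (b) error ≤ 1.19e-07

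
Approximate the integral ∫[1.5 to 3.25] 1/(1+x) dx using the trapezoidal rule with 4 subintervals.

f(x) = 1/(1+x)
a = 1.5, b = 3.25, n = 4
h = (b - a)/n = 0.437500

Trapezoidal rule: (h/2)[f(x₀) + 2f(x₁) + 2f(x₂) + ... + f(xₙ)]

x_0 = 1.5000, f(x_0) = 0.400000, coefficient = 1
x_1 = 1.9375, f(x_1) = 0.340426, coefficient = 2
x_2 = 2.3750, f(x_2) = 0.296296, coefficient = 2
x_3 = 2.8125, f(x_3) = 0.262295, coefficient = 2
x_4 = 3.2500, f(x_4) = 0.235294, coefficient = 1

I ≈ (0.437500/2) × 2.433328 = 0.532290
Exact value: 0.530628
Error: 0.001662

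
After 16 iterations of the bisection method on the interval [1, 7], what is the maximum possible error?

Bisection error bound: |error| ≤ (b-a)/2^n
|error| ≤ (7 - 1)/2^16 = 6/2^16
|error| ≤ 0.0000915527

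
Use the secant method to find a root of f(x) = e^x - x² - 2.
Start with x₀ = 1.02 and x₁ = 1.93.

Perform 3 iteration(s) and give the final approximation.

f(x) = e^x - x² - 2
x₀ = 1.02, x₁ = 1.93

Secant formula: x_{n+1} = x_n - f(x_n)(x_n - x_{n-1})/(f(x_n) - f(x_{n-1}))

Iteration 1:
  f(1.020000) = -0.267205
  f(1.930000) = 1.164610
  x_2 = 1.930000 - 1.164610×(1.930000 - 1.020000)/(1.164610 - (-0.267205))
       = 1.189824
Iteration 2:
  f(1.930000) = 1.164610
  f(1.189824) = -0.129178
  x_3 = 1.189824 - (-0.129178)×(1.189824 - 1.930000)/(-0.129178 - 1.164610)
       = 1.263727
Iteration 3:
  f(1.189824) = -0.129178
  f(1.263727) = -0.058421
  x_4 = 1.263727 - (-0.058421)×(1.263727 - 1.189824)/(-0.058421 - (-0.129178))
       = 1.324745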